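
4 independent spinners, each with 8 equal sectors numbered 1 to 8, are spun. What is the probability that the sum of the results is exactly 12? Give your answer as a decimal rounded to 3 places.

There are 8^4 = 4096 equally likely outcomes.
The number of ordered 4-tuples from {1,…,8} summing to 12 is 161.
P(sum = 12) = 161/4096 ≈ 0.039.

0.039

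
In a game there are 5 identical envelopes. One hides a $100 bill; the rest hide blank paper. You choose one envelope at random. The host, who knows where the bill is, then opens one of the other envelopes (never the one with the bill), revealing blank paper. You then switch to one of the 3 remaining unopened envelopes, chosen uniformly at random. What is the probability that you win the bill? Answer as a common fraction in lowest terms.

Your original envelope holds the bill with probability 1/5, so the other 4 collectively hold it with probability 4/5.
The host can always find an empty envelope to open, so this doesn't change that 4/5; it is now spread over the 3 remaining unopened envelopes.
P(win by switching) = (4/5) · (1/3) = 4/15.

4/15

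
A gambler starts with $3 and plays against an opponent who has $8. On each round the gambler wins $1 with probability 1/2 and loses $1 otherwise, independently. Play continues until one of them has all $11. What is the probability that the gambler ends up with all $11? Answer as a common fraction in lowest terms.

3/11

With a fair step, P(i) = ½P(i−1) + ½P(i+1) with P(0)=0, P(11)=1 has the linear solution P(i) = i/11.
P(3) = 3/11.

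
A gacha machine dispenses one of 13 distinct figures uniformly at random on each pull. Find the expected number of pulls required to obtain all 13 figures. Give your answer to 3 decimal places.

41.342

After i distinct types are collected, each trial gives a new one with probability (13−i)/13, so the expected wait for the next new type is 13/(13−i).
E = 13/13 + 13/12 + 13/11 + 13/10 + 13/9 + 13/8 + 13/7 + 13/6 + 13/5 + 13/4 + 13/3 + 13/2 + 13/1 = 1145993/27720 ≈ 41.342.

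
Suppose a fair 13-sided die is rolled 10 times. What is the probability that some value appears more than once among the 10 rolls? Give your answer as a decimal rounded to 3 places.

P(all 10 different) = 13/13 · 12/13 · ··· · 4/13 ≈ 0.008.
P(at least two equal) = 1 − 0.008 = 0.992.

0.992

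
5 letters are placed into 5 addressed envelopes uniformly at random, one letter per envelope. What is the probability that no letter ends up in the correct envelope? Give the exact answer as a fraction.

11/30

This is the derangement probability: permutations of 5 with no fixed point.
D(5) = 5! · (1 − 1/1! + 1/2! − ··· + (−1)^5/5!) = 44.
P = 44/120 = 11/30.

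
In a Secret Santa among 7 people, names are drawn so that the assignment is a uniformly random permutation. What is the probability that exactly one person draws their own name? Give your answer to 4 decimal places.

0.3681

Choose which one is fixed: C(7,1) = 7 ways.
The remaining 6 must have no fixed point: D(6) = 265.
P = 7·265/5040 = 53/144 ≈ 0.3681.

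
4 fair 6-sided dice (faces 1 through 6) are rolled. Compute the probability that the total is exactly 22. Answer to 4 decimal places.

There are 6^4 = 1296 equally likely outcomes.
The number of ordered 4-tuples from {1,…,6} summing to 22 is 10.
P(sum = 22) = 10/1296 = 5/648 ≈ 0.0077.

0.0077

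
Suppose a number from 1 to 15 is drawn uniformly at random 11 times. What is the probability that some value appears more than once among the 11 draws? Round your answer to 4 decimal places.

P(all 11 different) = 15/15 · 14/15 · ··· · 5/15 ≈ 0.0063.
P(at least two equal) = 1 − 0.0063 = 0.9937.

0.9937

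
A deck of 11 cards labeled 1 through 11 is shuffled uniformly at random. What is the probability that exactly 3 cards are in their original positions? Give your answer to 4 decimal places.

0.0613

Choose which 3 of the 11 are fixed: C(11,3) = 165 ways.
The remaining 8 must have no fixed point: D(8) = 14833.
P = 165·14833/39916800 = 2119/34560 ≈ 0.0613.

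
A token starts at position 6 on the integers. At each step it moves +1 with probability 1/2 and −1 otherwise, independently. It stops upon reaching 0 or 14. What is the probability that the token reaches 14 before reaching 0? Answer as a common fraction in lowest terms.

With a fair step, P(i) = ½P(i−1) + ½P(i+1) with P(0)=0, P(14)=1 has the linear solution P(i) = i/14.
P(6) = 6/14 = 3/7.

3/7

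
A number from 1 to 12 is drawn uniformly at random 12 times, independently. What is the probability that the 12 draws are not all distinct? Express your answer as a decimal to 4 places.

0.9999

P(all 12 different) = 12/12 · 11/12 · ··· · 1/12 ≈ 0.0001.
P(at least two equal) = 1 − 0.0001 = 0.9999.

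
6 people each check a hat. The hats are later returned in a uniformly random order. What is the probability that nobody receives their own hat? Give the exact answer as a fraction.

This is the derangement probability: permutations of 6 with no fixed point.
D(6) = 6! · (1 − 1/1! + 1/2! − ··· + (−1)^6/6!) = 265.
P = 265/720 = 53/144.

53/144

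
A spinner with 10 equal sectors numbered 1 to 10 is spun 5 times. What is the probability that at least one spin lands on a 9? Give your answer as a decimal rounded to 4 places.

0.4095

P(no spin lands on a 9) = (9/10)^5 ≈ 0.5905.
P(at least one) = 1 − 0.5905 = 0.4095.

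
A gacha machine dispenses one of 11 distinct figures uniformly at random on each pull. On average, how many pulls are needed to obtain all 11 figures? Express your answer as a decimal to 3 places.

33.219

After i distinct types are collected, each trial gives a new one with probability (11−i)/11, so the expected wait for the next new type is 11/(11−i).
E = 11/11 + 11/10 + 11/9 + 11/8 + 11/7 + 11/6 + 11/5 + 11/4 + 11/3 + 11/2 + 11/1 = 83711/2520 ≈ 33.219.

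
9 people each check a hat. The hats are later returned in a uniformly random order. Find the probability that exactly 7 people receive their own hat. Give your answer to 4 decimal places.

Choose which 7 of the 9 are fixed: C(9,7) = 36 ways.
The remaining 2 must have no fixed point: D(2) = 1.
P = 36·1/362880 = 1/10080 ≈ 0.0001.

0.0001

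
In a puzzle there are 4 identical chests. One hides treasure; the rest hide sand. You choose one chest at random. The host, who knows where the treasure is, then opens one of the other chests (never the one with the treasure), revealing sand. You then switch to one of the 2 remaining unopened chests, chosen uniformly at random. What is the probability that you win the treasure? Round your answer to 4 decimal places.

Your original chest holds the treasure with probability 1/4, so the other 3 collectively hold it with probability 3/4.
The host can always find an empty chest to open, so this doesn't change that 3/4; it is now spread over the 2 remaining unopened chests.
P(win by switching) = (3/4) · (1/2) = 3/8 ≈ 0.3750.

0.3750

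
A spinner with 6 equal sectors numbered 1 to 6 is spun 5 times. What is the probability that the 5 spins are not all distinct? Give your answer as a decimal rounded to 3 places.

0.907

P(all 5 different) = 6/6 · 5/6 · ··· · 2/6 ≈ 0.093.
P(at least two equal) = 1 − 0.093 = 0.907.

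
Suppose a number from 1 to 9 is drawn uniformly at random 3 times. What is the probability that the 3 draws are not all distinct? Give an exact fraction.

25/81

P(all 3 different) = 9/9 · 8/9 · ··· · 7/9 = 56/81.
P(at least two equal) = 1 − 56/81 = 25/81.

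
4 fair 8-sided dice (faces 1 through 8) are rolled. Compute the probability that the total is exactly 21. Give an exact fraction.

71/1024

There are 8^4 = 4096 equally likely outcomes.
The number of ordered 4-tuples from {1,…,8} summing to 21 is 284.
P(sum = 21) = 284/4096 = 71/1024.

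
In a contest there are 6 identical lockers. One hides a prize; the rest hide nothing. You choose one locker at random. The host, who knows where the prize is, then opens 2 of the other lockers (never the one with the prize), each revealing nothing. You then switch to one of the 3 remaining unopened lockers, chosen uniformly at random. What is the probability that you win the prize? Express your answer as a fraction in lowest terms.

5/18

Your original locker holds the prize with probability 1/6, so the other 5 collectively hold it with probability 5/6.
The host can always find 2 empty lockers to open, so the reveals don't change that 5/6; it is now spread over the 3 remaining unopened lockers.
P(win by switching) = (5/6) · (1/3) = 5/18.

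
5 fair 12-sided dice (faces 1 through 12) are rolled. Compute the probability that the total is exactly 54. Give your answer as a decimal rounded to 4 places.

There are 12^5 = 248832 equally likely outcomes.
The number of ordered 5-tuples from {1,…,12} summing to 54 is 210.
P(sum = 54) = 210/248832 = 35/41472 ≈ 0.0008.

0.0008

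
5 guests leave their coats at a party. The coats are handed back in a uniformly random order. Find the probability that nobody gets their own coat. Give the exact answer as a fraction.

This is the derangement probability: permutations of 5 with no fixed point.
D(5) = 5! · (1 − 1/1! + 1/2! − ··· + (−1)^5/5!) = 44.
P = 44/120 = 11/30.

11/30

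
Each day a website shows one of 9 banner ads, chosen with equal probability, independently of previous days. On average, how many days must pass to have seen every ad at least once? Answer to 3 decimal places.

25.461

After i distinct types are collected, each trial gives a new one with probability (9−i)/9, so the expected wait for the next new type is 9/(9−i).
E = 9/9 + 9/8 + 9/7 + 9/6 + 9/5 + 9/4 + 9/3 + 9/2 + 9/1 = 7129/280 ≈ 25.461.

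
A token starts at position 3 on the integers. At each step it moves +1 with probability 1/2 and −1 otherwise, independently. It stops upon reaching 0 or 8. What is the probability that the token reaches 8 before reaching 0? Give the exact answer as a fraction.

3/8

With a fair step, P(i) = ½P(i−1) + ½P(i+1) with P(0)=0, P(8)=1 has the linear solution P(i) = i/8.
P(3) = 3/8.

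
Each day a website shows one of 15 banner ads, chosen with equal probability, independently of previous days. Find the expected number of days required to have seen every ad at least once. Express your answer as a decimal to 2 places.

After i distinct types are collected, each trial gives a new one with probability (15−i)/15, so the expected wait for the next new type is 15/(15−i).
E = 15/15 + 15/14 + 15/13 + 15/12 + 15/11 + 15/10 + 15/9 + 15/8 + 15/7 + 15/6 + 15/5 + 15/4 + 15/3 + 15/2 + 15/1 = 1195757/24024 ≈ 49.77.

49.77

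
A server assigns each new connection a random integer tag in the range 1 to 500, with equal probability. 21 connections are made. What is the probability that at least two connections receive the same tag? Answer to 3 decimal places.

0.347

It's easier to compute the probability that all 21 are distinct.
P(all distinct) = 500/500 · 499/500 · ··· · 480/500 ≈ 0.653.
So the probability of at least one match is 1 − 0.653 = 0.347.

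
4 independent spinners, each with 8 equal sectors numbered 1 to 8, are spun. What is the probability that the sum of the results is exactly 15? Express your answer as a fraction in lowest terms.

71/1024

There are 8^4 = 4096 equally likely outcomes.
The number of ordered 4-tuples from {1,…,8} summing to 15 is 284.
P(sum = 15) = 284/4096 = 71/1024.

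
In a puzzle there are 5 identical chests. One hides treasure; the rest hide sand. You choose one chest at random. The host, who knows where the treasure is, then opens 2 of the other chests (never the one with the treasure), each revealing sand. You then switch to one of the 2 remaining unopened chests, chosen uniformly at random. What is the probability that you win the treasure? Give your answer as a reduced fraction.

2/5

Your original chest holds the treasure with probability 1/5, so the other 4 collectively hold it with probability 4/5.
The host can always find 2 empty chests to open, so the reveals don't change that 4/5; it is now spread over the 2 remaining unopened chests.
P(win by switching) = (4/5) · (1/2) = 2/5.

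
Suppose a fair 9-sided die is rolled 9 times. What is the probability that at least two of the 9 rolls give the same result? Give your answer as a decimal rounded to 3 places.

0.999

P(all 9 different) = 9/9 · 8/9 · ··· · 1/9 ≈ 0.001.
P(at least two equal) = 1 − 0.001 = 0.999.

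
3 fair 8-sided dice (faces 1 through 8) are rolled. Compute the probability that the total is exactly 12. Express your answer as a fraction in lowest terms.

There are 8^3 = 512 equally likely outcomes.
The number of ordered 3-tuples from {1,…,8} summing to 12 is 46.
P(sum = 12) = 46/512 = 23/256.

23/256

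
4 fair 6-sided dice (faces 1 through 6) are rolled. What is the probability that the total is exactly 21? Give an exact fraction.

There are 6^4 = 1296 equally likely outcomes.
The number of ordered 4-tuples from {1,…,6} summing to 21 is 20.
P(sum = 21) = 20/1296 = 5/324.

5/324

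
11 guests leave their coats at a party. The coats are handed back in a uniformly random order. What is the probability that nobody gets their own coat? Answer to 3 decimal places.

0.368

This is the derangement probability: permutations of 11 with no fixed point.
D(11) = 11! · (1 − 1/1! + 1/2! − ··· + (−1)^11/11!) = 14684570.
P = 14684570/39916800 = 1468457/3991680 ≈ 0.368.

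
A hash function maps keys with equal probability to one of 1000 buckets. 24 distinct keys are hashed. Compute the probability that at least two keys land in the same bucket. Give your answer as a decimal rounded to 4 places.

It's easier to compute the probability that all 24 are distinct.
P(all distinct) = 1000/1000 · 999/1000 · ··· · 977/1000 ≈ 0.7572.
So the probability of at least one match is 1 − 0.7572 = 0.2428.

0.2428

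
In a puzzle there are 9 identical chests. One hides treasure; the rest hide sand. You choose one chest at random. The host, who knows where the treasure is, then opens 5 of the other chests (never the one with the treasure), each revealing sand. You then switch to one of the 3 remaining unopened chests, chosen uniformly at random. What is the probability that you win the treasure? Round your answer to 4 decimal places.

Your original chest holds the treasure with probability 1/9, so the other 8 collectively hold it with probability 8/9.
The host can always find 5 empty chests to open, so the reveals don't change that 8/9; it is now spread over the 3 remaining unopened chests.
P(win by switching) = (8/9) · (1/3) = 8/27 ≈ 0.2963.

0.2963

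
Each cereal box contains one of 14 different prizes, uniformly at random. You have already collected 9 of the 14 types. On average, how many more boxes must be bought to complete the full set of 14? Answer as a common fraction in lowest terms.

Starting from 9 distinct types, each trial gives a new one with probability (14−i)/14 when i types are held, so the wait for the next new type is 14/(14−i).
E = 14/5 + 14/4 + 14/3 + 14/2 + 14/1 = 959/30.

959/30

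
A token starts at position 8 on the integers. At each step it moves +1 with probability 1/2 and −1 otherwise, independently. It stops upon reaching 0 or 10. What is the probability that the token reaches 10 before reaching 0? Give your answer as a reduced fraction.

With a fair step, P(i) = ½P(i−1) + ½P(i+1) with P(0)=0, P(10)=1 has the linear solution P(i) = i/10.
P(8) = 8/10 = 4/5.

4/5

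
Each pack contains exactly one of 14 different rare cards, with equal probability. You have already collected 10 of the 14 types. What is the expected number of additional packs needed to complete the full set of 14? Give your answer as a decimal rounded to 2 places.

Starting from 10 distinct types, each trial gives a new one with probability (14−i)/14 when i types are held, so the wait for the next new type is 14/(14−i).
E = 14/4 + 14/3 + 14/2 + 14/1 = 175/6 ≈ 29.17.

29.17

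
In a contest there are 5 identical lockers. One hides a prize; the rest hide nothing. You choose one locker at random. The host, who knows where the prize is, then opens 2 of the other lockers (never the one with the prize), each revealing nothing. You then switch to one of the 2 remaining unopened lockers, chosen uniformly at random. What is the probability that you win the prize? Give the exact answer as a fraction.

2/5

Your original locker holds the prize with probability 1/5, so the other 4 collectively hold it with probability 4/5.
The host can always find 2 empty lockers to open, so the reveals don't change that 4/5; it is now spread over the 2 remaining unopened lockers.
P(win by switching) = (4/5) · (1/2) = 2/5.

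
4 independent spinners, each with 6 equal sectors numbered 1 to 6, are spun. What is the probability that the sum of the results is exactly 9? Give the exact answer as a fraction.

7/162

There are 6^4 = 1296 equally likely outcomes.
The number of ordered 4-tuples from {1,…,6} summing to 9 is 56.
P(sum = 9) = 56/1296 = 7/162.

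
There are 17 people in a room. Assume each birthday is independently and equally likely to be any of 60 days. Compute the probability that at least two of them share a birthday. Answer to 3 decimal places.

It's easier to compute the probability that all 17 are distinct.
P(all distinct) = 60/60 · 59/60 · ··· · 44/60 ≈ 0.081.
So the probability of at least one match is 1 − 0.081 = 0.919.

0.919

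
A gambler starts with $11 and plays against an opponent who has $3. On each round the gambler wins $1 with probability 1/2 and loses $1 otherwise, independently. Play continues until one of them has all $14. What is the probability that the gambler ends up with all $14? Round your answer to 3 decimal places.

0.786

With a fair step, P(i) = ½P(i−1) + ½P(i+1) with P(0)=0, P(14)=1 has the linear solution P(i) = i/14.
P(11) = 11/14 ≈ 0.786.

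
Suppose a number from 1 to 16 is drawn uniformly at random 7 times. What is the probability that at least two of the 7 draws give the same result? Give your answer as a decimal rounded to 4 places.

0.7852

P(all 7 different) = 16/16 · 15/16 · ··· · 10/16 ≈ 0.2148.
P(at least two equal) = 1 − 0.2148 = 0.7852.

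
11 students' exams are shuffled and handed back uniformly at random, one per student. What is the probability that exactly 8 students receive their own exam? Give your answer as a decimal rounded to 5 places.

0.00001

Choose which 8 of the 11 are fixed: C(11,8) = 165 ways.
The remaining 3 must have no fixed point: D(3) = 2.
P = 165·2/39916800 = 1/120960 ≈ 0.00001.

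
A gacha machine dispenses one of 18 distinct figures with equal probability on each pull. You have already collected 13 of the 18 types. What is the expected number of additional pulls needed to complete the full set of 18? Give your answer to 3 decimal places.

Starting from 13 distinct types, each trial gives a new one with probability (18−i)/18 when i types are held, so the wait for the next new type is 18/(18−i).
E = 18/5 + 18/4 + 18/3 + 18/2 + 18/1 = 411/10 ≈ 41.100.

41.100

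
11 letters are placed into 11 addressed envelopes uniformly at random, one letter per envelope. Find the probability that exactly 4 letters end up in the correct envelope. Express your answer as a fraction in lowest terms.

103/6720

Choose which 4 of the 11 are fixed: C(11,4) = 330 ways.
The remaining 7 must have no fixed point: D(7) = 1854.
P = 330·1854/39916800 = 103/6720.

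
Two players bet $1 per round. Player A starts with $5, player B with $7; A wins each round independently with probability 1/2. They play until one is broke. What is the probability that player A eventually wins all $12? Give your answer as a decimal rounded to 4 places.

0.4167

With a fair step, P(i) = ½P(i−1) + ½P(i+1) with P(0)=0, P(12)=1 has the linear solution P(i) = i/12.
P(5) = 5/12 ≈ 0.4167.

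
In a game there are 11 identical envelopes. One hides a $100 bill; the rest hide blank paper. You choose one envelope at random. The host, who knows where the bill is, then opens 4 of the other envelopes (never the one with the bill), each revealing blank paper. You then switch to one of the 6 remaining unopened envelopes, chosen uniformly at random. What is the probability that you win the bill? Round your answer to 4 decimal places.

Your original envelope holds the bill with probability 1/11, so the other 10 collectively hold it with probability 10/11.
The host can always find 4 empty envelopes to open, so the reveals don't change that 10/11; it is now spread over the 6 remaining unopened envelopes.
P(win by switching) = (10/11) · (1/6) = 5/33 ≈ 0.1515.

0.1515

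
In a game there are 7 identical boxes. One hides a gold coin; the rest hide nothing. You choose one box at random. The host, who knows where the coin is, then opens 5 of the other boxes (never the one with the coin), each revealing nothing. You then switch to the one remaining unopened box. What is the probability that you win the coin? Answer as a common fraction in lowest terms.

6/7

Your original box holds the coin with probability 1/7, so the other 6 collectively hold it with probability 6/7.
The host can always find 5 empty boxes to open, so the reveals don't change that 6/7; it is now spread over the 1 remaining unopened box.
P(win by switching) = (6/7) · (1/1) = 6/7.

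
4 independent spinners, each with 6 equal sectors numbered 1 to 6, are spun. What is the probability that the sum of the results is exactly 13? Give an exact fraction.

35/324

There are 6^4 = 1296 equally likely outcomes.
The number of ordered 4-tuples from {1,…,6} summing to 13 is 140.
P(sum = 13) = 140/1296 = 35/324.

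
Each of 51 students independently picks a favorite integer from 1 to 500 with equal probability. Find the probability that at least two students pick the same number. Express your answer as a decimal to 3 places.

It's easier to compute the probability that all 51 are distinct.
P(all distinct) = 500/500 · 499/500 · ··· · 450/500 ≈ 0.071.
So the probability of at least one match is 1 − 0.071 = 0.929.

0.929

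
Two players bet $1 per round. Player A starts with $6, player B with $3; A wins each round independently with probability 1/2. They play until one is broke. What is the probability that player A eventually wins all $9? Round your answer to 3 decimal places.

0.667

With a fair step, P(i) = ½P(i−1) + ½P(i+1) with P(0)=0, P(9)=1 has the linear solution P(i) = i/9.
P(6) = 6/9 = 2/3 ≈ 0.667.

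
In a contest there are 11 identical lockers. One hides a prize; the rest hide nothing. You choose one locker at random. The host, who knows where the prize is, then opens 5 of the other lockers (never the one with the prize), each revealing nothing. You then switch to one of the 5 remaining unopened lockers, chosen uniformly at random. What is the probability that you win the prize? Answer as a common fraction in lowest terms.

Your original locker holds the prize with probability 1/11, so the other 10 collectively hold it with probability 10/11.
The host can always find 5 empty lockers to open, so the reveals don't change that 10/11; it is now spread over the 5 remaining unopened lockers.
P(win by switching) = (10/11) · (1/5) = 2/11.

2/11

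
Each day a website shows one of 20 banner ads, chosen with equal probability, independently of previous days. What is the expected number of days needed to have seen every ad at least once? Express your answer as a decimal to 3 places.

After i distinct types are collected, each trial gives a new one with probability (20−i)/20, so the expected wait for the next new type is 20/(20−i).
E = 20/20 + 20/19 + 20/18 + 20/17 + 20/16 + 20/15 + 20/14 + 20/13 + 20/12 + 20/11 + 20/10 + 20/9 + 20/8 + 20/7 + 20/6 + 20/5 + 20/4 + 20/3 + 20/2 + 20/1 = 279175675/3879876 ≈ 71.955.

71.955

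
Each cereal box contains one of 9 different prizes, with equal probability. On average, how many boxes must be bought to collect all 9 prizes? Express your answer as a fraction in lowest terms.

After i distinct types are collected, each trial gives a new one with probability (9−i)/9, so the expected wait for the next new type is 9/(9−i).
E = 9/9 + 9/8 + 9/7 + 9/6 + 9/5 + 9/4 + 9/3 + 9/2 + 9/1 = 7129/280.

7129/280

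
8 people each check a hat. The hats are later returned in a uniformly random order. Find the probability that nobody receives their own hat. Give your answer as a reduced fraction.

This is the derangement probability: permutations of 8 with no fixed point.
D(8) = 8! · (1 − 1/1! + 1/2! − ··· + (−1)^8/8!) = 14833.
P = 14833/40320 = 2119/5760.

2119/5760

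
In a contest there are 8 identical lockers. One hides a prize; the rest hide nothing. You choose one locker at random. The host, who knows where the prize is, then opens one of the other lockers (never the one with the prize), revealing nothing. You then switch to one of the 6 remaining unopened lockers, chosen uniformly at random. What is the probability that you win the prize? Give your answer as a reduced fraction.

Your original locker holds the prize with probability 1/8, so the other 7 collectively hold it with probability 7/8.
The host can always find an empty locker to open, so this doesn't change that 7/8; it is now spread over the 6 remaining unopened lockers.
P(win by switching) = (7/8) · (1/6) = 7/48.

7/48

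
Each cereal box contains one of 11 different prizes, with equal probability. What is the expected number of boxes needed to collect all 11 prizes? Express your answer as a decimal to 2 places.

After i distinct types are collected, each trial gives a new one with probability (11−i)/11, so the expected wait for the next new type is 11/(11−i).
E = 11/11 + 11/10 + 11/9 + 11/8 + 11/7 + 11/6 + 11/5 + 11/4 + 11/3 + 11/2 + 11/1 = 83711/2520 ≈ 33.22.

33.22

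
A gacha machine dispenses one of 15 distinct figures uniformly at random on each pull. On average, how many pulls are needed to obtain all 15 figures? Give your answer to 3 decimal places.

49.773

After i distinct types are collected, each trial gives a new one with probability (15−i)/15, so the expected wait for the next new type is 15/(15−i).
E = 15/15 + 15/14 + 15/13 + 15/12 + 15/11 + 15/10 + 15/9 + 15/8 + 15/7 + 15/6 + 15/5 + 15/4 + 15/3 + 15/2 + 15/1 = 1195757/24024 ≈ 49.773.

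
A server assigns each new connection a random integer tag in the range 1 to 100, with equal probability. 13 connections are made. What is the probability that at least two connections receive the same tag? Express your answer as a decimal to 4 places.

It's easier to compute the probability that all 13 are distinct.
P(all distinct) = 100/100 · 99/100 · ··· · 88/100 ≈ 0.4428.
So the probability of at least one match is 1 − 0.4428 = 0.5572.

0.5572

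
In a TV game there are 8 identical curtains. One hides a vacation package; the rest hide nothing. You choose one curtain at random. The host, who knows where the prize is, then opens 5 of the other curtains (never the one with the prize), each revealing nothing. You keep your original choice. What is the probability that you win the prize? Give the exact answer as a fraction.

The host can always open 5 empty curtains regardless of your choice, so the reveals give no information about your original curtain.
P(win by staying) = 1/8.

1/8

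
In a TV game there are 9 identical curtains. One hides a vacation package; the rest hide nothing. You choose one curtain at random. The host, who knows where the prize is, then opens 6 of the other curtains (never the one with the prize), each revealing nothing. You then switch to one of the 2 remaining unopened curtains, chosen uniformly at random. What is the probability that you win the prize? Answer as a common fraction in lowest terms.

Your original curtain holds the prize with probability 1/9, so the other 8 collectively hold it with probability 8/9.
The host can always find 6 empty curtains to open, so the reveals don't change that 8/9; it is now spread over the 2 remaining unopened curtains.
P(win by switching) = (8/9) · (1/2) = 4/9.

4/9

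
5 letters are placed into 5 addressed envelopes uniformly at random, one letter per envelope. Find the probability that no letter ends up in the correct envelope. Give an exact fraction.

11/30

This is the derangement probability: permutations of 5 with no fixed point.
D(5) = 5! · (1 − 1/1! + 1/2! − ··· + (−1)^5/5!) = 44.
P = 44/120 = 11/30.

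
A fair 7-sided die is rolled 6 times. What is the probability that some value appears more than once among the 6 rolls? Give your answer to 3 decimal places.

0.957

P(all 6 different) = 7/7 · 6/7 · ··· · 2/7 ≈ 0.043.
P(at least two equal) = 1 − 0.043 = 0.957.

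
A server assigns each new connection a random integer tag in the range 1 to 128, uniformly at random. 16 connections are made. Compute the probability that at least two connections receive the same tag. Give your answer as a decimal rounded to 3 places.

0.624

It's easier to compute the probability that all 16 are distinct.
P(all distinct) = 128/128 · 127/128 · ··· · 113/128 ≈ 0.376.
So the probability of at least one match is 1 − 0.376 = 0.624.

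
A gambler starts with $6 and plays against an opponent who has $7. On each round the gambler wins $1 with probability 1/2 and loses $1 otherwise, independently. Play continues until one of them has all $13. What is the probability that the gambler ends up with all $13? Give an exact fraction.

6/13

With a fair step, P(i) = ½P(i−1) + ½P(i+1) with P(0)=0, P(13)=1 has the linear solution P(i) = i/13.
P(6) = 6/13.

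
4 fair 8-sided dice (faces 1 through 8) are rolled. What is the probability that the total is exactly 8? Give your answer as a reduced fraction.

35/4096

There are 8^4 = 4096 equally likely outcomes.
The number of ordered 4-tuples from {1,…,8} summing to 8 is 35.
P(sum = 8) = 35/4096.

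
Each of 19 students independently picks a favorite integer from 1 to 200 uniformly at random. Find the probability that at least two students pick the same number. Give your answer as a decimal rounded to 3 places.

0.586

It's easier to compute the probability that all 19 are distinct.
P(all distinct) = 200/200 · 199/200 · ··· · 182/200 ≈ 0.414.
So the probability of at least one match is 1 − 0.414 = 0.586.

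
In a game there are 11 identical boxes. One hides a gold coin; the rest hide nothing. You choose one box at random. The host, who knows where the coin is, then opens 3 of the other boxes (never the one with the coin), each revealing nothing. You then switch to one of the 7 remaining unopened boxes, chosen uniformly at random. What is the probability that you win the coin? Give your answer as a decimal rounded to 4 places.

Your original box holds the coin with probability 1/11, so the other 10 collectively hold it with probability 10/11.
The host can always find 3 empty boxes to open, so the reveals don't change that 10/11; it is now spread over the 7 remaining unopened boxes.
P(win by switching) = (10/11) · (1/7) = 10/77 ≈ 0.1299.

0.1299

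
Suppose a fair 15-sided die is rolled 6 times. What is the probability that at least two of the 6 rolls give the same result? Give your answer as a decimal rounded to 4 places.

P(all 6 different) = 15/15 · 14/15 · ··· · 10/15 ≈ 0.3164.
P(at least two equal) = 1 − 0.3164 = 0.6836.

0.6836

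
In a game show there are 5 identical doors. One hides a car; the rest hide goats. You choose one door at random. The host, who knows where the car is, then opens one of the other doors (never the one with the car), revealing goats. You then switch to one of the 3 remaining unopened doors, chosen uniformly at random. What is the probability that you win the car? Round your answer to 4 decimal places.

Your original door holds the car with probability 1/5, so the other 4 collectively hold it with probability 4/5.
The host can always find an empty door to open, so this doesn't change that 4/5; it is now spread over the 3 remaining unopened doors.
P(win by switching) = (4/5) · (1/3) = 4/15 ≈ 0.2667.

0.2667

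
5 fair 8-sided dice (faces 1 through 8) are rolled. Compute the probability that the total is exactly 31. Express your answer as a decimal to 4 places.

There are 8^5 = 32768 equally likely outcomes.
The number of ordered 5-tuples from {1,…,8} summing to 31 is 690.
P(sum = 31) = 690/32768 = 345/16384 ≈ 0.0211.

0.0211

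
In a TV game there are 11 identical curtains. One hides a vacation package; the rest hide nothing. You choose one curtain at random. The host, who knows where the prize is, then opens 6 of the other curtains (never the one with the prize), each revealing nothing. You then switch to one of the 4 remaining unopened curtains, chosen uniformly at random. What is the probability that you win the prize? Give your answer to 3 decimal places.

0.227

Your original curtain holds the prize with probability 1/11, so the other 10 collectively hold it with probability 10/11.
The host can always find 6 empty curtains to open, so the reveals don't change that 10/11; it is now spread over the 4 remaining unopened curtains.
P(win by switching) = (10/11) · (1/4) = 5/22 ≈ 0.227.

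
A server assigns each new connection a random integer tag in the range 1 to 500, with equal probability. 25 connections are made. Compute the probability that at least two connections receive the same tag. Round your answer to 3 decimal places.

0.457

It's easier to compute the probability that all 25 are distinct.
P(all distinct) = 500/500 · 499/500 · ··· · 476/500 ≈ 0.543.
So the probability of at least one match is 1 − 0.543 = 0.457.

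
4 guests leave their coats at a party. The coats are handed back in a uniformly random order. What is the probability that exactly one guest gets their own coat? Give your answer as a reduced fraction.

1/3

Choose which one is fixed: C(4,1) = 4 ways.
The remaining 3 must have no fixed point: D(3) = 2.
P = 4·2/24 = 1/3.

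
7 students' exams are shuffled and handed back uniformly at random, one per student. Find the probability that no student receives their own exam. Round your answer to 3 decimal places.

0.368

This is the derangement probability: permutations of 7 with no fixed point.
D(7) = 7! · (1 − 1/1! + 1/2! − ··· + (−1)^7/7!) = 1854.
P = 1854/5040 = 103/280 ≈ 0.368.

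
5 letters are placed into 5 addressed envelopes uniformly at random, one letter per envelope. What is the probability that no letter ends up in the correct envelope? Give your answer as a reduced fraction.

This is the derangement probability: permutations of 5 with no fixed point.
D(5) = 5! · (1 − 1/1! + 1/2! − ··· + (−1)^5/5!) = 44.
P = 44/120 = 11/30.

11/30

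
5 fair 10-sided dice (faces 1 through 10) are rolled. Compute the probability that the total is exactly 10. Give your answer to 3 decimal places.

0.001

There are 10^5 = 100000 equally likely outcomes.
The number of ordered 5-tuples from {1,…,10} summing to 10 is 126.
P(sum = 10) = 126/100000 = 63/50000 ≈ 0.001.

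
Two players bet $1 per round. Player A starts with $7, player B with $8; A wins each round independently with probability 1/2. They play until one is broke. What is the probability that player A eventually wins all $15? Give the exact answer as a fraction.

7/15

With a fair step, P(i) = ½P(i−1) + ½P(i+1) with P(0)=0, P(15)=1 has the linear solution P(i) = i/15.
P(7) = 7/15.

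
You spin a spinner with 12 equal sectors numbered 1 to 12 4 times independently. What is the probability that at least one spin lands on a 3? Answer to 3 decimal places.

0.294

P(no spin lands on a 3) = (11/12)^4 ≈ 0.706.
P(at least one) = 1 − 0.706 = 0.294.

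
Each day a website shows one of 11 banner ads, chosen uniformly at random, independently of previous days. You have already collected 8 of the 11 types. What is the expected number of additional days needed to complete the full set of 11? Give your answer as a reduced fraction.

Starting from 8 distinct types, each trial gives a new one with probability (11−i)/11 when i types are held, so the wait for the next new type is 11/(11−i).
E = 11/3 + 11/2 + 11/1 = 121/6.

121/6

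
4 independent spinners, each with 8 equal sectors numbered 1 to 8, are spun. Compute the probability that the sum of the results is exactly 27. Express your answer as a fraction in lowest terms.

There are 8^4 = 4096 equally likely outcomes.
The number of ordered 4-tuples from {1,…,8} summing to 27 is 56.
P(sum = 27) = 56/4096 = 7/512.

7/512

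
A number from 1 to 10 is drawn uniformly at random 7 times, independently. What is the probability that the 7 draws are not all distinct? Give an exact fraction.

2936/3125

P(all 7 different) = 10/10 · 9/10 · ··· · 4/10 = 189/3125.
P(at least two equal) = 1 − 189/3125 = 2936/3125.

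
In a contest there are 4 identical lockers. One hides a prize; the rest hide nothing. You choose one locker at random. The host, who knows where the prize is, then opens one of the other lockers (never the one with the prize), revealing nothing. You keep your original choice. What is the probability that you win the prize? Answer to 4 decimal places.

0.2500

The host can always open an empty locker regardless of your choice, so this gives no information about your original locker.
P(win by staying) = 1/4 ≈ 0.2500.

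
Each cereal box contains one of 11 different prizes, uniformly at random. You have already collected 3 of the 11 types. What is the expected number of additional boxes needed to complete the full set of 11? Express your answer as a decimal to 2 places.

29.90

Starting from 3 distinct types, each trial gives a new one with probability (11−i)/11 when i types are held, so the wait for the next new type is 11/(11−i).
E = 11/8 + 11/7 + 11/6 + 11/5 + 11/4 + 11/3 + 11/2 + 11/1 = 8371/280 ≈ 29.90.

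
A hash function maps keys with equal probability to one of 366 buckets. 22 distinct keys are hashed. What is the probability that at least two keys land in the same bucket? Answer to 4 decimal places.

0.4748

It's easier to compute the probability that all 22 are distinct.
P(all distinct) = 366/366 · 365/366 · ··· · 345/366 ≈ 0.5252.
So the probability of at least one match is 1 − 0.5252 = 0.4748.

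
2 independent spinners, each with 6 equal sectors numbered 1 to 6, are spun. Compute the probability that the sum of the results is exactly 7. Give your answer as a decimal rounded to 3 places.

0.167

There are 6^2 = 36 equally likely outcomes.
The number of ordered 2-tuples from {1,…,6} summing to 7 is 6.
P(sum = 7) = 6/36 = 1/6 ≈ 0.167.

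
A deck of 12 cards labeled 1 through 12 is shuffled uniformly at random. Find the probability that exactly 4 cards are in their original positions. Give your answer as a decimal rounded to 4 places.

Choose which 4 of the 12 are fixed: C(12,4) = 495 ways.
The remaining 8 must have no fixed point: D(8) = 14833.
P = 495·14833/479001600 = 2119/138240 ≈ 0.0153.

0.0153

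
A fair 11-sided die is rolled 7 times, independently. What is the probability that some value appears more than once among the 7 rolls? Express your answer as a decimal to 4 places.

0.9147

P(all 7 different) = 11/11 · 10/11 · ··· · 5/11 ≈ 0.0853.
P(at least two equal) = 1 − 0.0853 = 0.9147.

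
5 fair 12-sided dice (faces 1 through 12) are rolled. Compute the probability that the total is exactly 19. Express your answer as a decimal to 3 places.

There are 12^5 = 248832 equally likely outcomes.
The number of ordered 5-tuples from {1,…,12} summing to 19 is 2985.
P(sum = 19) = 2985/248832 = 995/82944 ≈ 0.012.

0.012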